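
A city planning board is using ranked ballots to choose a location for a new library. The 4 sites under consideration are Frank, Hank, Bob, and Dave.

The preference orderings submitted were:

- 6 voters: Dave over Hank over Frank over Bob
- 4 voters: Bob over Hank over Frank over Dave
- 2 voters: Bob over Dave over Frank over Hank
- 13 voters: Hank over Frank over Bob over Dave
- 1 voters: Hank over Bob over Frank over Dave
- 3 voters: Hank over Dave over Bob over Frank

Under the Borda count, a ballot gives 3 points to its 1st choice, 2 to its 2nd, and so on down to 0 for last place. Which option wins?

Borda scores:
  Frank: 6·1 + 4·1 + 2·1 + 13·2 + 1 + 3·0 = 39
  Hank: 6·2 + 4·2 + 2·0 + 13·3 + 3 + 3·3 = 71
  Bob: 6·0 + 4·3 + 2·3 + 13·1 + 2 + 3·1 = 36
  Dave: 6·3 + 4·0 + 2·2 + 13·0 + 0 + 3·2 = 28
Hank has the highest total.

Hank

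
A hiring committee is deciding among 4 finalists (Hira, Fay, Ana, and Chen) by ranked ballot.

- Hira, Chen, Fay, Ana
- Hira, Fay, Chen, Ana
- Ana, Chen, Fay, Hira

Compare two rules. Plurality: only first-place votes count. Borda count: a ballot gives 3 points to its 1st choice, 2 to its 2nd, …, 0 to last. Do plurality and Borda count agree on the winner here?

Yes

Plurality first-place counts: Hira 2, Fay 0, Ana 1, Chen 0 → Hira.
Borda totals: Hira 6, Fay 4, Ana 3, Chen 5 → Hira.
The two rules agree on Hira.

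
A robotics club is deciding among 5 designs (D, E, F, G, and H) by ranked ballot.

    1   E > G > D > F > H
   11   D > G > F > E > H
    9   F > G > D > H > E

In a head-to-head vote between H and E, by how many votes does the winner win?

3

Ballots ranking H above E: 9.
Ballots ranking E above H: 1+11 = 12.
E wins 12–9, a margin of 3.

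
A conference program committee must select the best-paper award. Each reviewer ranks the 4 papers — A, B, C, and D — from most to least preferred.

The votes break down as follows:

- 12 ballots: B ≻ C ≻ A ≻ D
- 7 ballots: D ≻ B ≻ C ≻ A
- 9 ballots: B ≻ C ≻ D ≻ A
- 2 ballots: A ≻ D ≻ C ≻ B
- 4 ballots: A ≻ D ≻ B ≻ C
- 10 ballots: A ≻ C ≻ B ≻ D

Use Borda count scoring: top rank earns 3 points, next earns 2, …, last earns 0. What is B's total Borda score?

91

Borda scores:
  A: 12·1 + 7·0 + 9·0 + 2·3 + 4·3 + 10·3 = 60
  B: 12·3 + 7·2 + 9·3 + 2·0 + 4·1 + 10·1 = 91
  C: 12·2 + 7·1 + 9·2 + 2·1 + 4·0 + 10·2 = 71
  D: 12·0 + 7·3 + 9·1 + 2·2 + 4·2 + 10·0 = 42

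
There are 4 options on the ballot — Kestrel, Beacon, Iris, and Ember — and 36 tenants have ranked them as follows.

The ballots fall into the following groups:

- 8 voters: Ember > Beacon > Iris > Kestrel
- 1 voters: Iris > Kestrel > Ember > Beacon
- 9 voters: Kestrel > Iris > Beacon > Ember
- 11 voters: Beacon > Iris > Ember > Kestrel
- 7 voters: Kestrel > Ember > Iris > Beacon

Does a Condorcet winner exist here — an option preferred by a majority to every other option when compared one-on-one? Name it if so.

Head-to-head results (36 voters total):
Kestrel vs Beacon: Beacon wins 19–17.
Kestrel vs Iris: Iris wins 20–16.
Kestrel vs Ember: Ember wins 19–17.
Beacon vs Iris: Beacon wins 19–17.
Beacon vs Ember: Beacon wins 20–16.
Iris vs Ember: Iris wins 21–15.
Beacon beats each rival — Kestrel (19–17), Iris (19–17), Ember (20–16) — so Beacon is the Condorcet winner.

Beacon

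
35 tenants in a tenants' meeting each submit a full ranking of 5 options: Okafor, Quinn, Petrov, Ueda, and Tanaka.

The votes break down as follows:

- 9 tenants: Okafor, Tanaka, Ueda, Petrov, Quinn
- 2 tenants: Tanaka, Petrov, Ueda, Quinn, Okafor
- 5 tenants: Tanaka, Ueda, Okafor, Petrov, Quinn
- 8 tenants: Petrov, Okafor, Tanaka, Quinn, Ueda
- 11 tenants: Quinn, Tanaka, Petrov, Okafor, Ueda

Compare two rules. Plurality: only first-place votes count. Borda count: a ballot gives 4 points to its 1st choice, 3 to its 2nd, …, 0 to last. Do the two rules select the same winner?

Plurality first-place counts: Okafor 9, Quinn 11, Petrov 8, Ueda 0, Tanaka 7 → Quinn.
Borda totals: Okafor 81, Quinn 54, Petrov 74, Ueda 37, Tanaka 104 → Tanaka.
The two rules disagree: plurality picks Quinn, Borda picks Tanaka.

No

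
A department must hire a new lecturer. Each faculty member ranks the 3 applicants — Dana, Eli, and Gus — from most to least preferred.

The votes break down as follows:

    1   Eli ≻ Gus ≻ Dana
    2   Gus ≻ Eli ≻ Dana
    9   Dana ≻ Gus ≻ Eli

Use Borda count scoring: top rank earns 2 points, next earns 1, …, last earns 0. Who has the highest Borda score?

Borda scores:
  Dana: 0 + 2·0 + 9·2 = 18
  Eli: 2 + 2·1 + 9·0 = 4
  Gus: 1 + 2·2 + 9·1 = 14
Dana has the highest total.

Dana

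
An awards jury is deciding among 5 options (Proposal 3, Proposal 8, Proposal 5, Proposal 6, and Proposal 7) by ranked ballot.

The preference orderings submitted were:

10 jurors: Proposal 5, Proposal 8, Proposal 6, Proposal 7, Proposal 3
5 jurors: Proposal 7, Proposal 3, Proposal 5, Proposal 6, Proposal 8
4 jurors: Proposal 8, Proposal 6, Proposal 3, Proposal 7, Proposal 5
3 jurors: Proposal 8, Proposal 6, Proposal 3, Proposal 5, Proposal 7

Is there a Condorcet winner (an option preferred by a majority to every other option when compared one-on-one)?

Head-to-head results (22 voters total):
Proposal 3 vs Proposal 8: Proposal 8 wins 17–5.
Proposal 3 vs Proposal 5: Proposal 3 wins 12–10.
Proposal 3 vs Proposal 6: Proposal 6 wins 17–5.
Proposal 3 vs Proposal 7: Proposal 7 wins 15–7.
Proposal 8 vs Proposal 5: Proposal 5 wins 15–7.
Proposal 8 vs Proposal 6: Proposal 8 wins 17–5.
Proposal 8 vs Proposal 7: Proposal 8 wins 17–5.
Proposal 5 vs Proposal 6: Proposal 5 wins 15–7.
Proposal 5 vs Proposal 7: Proposal 5 wins 13–9.
Proposal 6 vs Proposal 7: Proposal 6 wins 17–5.
No candidate beats all others: Proposal 3 beats Proposal 5 beats Proposal 8 beats Proposal 3, a majority cycle.

No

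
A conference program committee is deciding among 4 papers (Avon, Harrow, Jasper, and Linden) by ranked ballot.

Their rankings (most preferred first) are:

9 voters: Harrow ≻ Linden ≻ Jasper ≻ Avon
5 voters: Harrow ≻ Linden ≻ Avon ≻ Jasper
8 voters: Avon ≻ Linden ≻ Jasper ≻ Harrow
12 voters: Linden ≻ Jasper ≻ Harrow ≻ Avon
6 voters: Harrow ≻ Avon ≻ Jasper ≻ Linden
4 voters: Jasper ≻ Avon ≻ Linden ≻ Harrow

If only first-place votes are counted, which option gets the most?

First-place vote totals:
  Avon: 8
  Harrow: 20
  Jasper: 4
  Linden: 12
Harrow has the most first-place votes.

Harrow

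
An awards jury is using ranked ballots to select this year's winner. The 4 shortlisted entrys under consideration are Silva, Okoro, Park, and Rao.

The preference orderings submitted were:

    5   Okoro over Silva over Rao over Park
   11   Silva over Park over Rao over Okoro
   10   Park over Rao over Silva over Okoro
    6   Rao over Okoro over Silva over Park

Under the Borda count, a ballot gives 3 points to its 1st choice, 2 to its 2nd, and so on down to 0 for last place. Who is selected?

Silva

Borda scores:
  Silva: 5·2 + 11·3 + 10·1 + 6·1 = 59
  Okoro: 5·3 + 11·0 + 10·0 + 6·2 = 27
  Park: 5·0 + 11·2 + 10·3 + 6·0 = 52
  Rao: 5·1 + 11·1 + 10·2 + 6·3 = 54
Silva has the highest total.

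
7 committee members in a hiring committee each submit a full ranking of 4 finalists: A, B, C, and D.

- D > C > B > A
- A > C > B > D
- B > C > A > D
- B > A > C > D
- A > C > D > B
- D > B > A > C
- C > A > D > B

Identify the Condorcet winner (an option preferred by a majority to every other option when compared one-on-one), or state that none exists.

Head-to-head results (7 voters total):
A vs B: B wins 4–3.
A vs C: A wins 4–3.
A vs D: A wins 5–2.
B vs C: C wins 4–3.
B vs D: D wins 4–3.
C vs D: C wins 5–2.
No candidate beats all others: A beats C beats B beats A, a majority cycle.

None — there is no Condorcet winner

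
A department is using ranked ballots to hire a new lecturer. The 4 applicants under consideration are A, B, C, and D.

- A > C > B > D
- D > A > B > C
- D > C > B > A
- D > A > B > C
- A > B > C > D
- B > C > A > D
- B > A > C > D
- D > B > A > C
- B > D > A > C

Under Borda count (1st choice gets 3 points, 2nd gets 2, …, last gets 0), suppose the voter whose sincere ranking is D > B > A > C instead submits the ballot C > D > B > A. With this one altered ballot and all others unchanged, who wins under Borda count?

Borda totals with the altered ballot: A 14, B 16, C 11, D 13.
The winner is unchanged: still B.

B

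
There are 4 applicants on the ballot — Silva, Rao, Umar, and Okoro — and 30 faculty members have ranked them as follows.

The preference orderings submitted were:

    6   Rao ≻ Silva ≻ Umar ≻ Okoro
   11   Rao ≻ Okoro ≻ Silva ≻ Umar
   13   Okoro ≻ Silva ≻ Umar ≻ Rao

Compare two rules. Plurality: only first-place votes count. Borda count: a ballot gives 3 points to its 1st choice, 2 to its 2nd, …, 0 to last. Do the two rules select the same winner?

No

Plurality first-place counts: Silva 0, Rao 17, Umar 0, Okoro 13 → Rao.
Borda totals: Silva 49, Rao 51, Umar 19, Okoro 61 → Okoro.
The two rules disagree: plurality picks Rao, Borda picks Okoro.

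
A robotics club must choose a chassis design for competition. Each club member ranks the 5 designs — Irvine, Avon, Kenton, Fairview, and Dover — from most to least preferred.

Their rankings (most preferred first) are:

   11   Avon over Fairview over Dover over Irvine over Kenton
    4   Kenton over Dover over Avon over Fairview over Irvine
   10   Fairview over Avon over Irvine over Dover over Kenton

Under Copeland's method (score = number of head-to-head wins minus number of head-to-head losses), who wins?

Pairwise results:
  Irvine vs Avon: Avon wins 25–0.
  Irvine vs Kenton: Irvine wins 21–4.
  Irvine vs Fairview: Fairview wins 25–0.
  Irvine vs Dover: Dover wins 15–10.
  Avon vs Kenton: Avon wins 21–4.
  Avon vs Fairview: Avon wins 15–10.
  Avon vs Dover: Avon wins 21–4.
  Kenton vs Fairview: Fairview wins 21–4.
  Kenton vs Dover: Dover wins 21–4.
  Fairview vs Dover: Fairview wins 21–4.
Copeland scores (wins − losses):
  Irvine: 1 − 3 = -2
  Avon: 4 − 0 = 4
  Kenton: 0 − 4 = -4
  Fairview: 3 − 1 = 2
  Dover: 2 − 2 = 0
Avon has the best Copeland score.

Avon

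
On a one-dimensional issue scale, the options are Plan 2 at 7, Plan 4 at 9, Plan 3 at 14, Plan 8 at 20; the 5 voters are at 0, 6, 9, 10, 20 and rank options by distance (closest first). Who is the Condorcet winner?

With single-peaked preferences on a line, the Condorcet winner is the candidate closest to the median voter.
The median voter (position 9) is closest to Plan 4 at 9.
Check: Plan 4 vs Plan 3 — voters closer to Plan 4: 4 of 5.

Plan 4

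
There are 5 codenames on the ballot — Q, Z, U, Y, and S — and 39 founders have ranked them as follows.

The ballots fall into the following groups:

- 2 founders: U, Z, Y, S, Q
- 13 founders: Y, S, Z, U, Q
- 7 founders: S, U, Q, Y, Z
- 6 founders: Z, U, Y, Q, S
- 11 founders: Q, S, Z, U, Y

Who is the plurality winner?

Y

First-place vote totals:
  Q: 11
  Z: 6
  U: 2
  Y: 13
  S: 7
Y has the most first-place votes.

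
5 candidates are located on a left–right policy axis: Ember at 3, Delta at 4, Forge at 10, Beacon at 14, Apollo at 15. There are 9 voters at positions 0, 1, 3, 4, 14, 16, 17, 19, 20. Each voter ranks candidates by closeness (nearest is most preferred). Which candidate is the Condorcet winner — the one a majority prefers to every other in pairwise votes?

Beacon

With single-peaked preferences on a line, the Condorcet winner is the candidate closest to the median voter.
The median voter (position 14) is closest to Beacon at 14.
Check: Beacon vs Forge — voters closer to Beacon: 5 of 9.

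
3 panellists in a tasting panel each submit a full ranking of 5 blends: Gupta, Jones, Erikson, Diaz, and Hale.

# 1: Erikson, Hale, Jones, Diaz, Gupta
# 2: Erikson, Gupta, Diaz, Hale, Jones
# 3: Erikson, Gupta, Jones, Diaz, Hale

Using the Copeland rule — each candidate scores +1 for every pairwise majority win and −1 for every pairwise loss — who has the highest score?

Erikson

Pairwise results:
  Gupta vs Jones: Gupta wins 2–1.
  Gupta vs Erikson: Erikson wins 3–0.
  Gupta vs Diaz: Gupta wins 2–1.
  Gupta vs Hale: Gupta wins 2–1.
  Jones vs Erikson: Erikson wins 3–0.
  Jones vs Diaz: Jones wins 2–1.
  Jones vs Hale: Hale wins 2–1.
  Erikson vs Diaz: Erikson wins 3–0.
  Erikson vs Hale: Erikson wins 3–0.
  Diaz vs Hale: Diaz wins 2–1.
Copeland scores (wins − losses):
  Gupta: 3 − 1 = 2
  Jones: 1 − 3 = -2
  Erikson: 4 − 0 = 4
  Diaz: 1 − 3 = -2
  Hale: 1 − 3 = -2
Erikson has the best Copeland score.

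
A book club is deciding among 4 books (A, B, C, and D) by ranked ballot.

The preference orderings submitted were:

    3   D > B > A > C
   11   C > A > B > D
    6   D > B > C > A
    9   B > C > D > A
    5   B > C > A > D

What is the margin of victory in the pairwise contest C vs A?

Ballots ranking C above A: 11+6+9+5 = 31.
Ballots ranking A above C: 3.
C wins 31–3, a margin of 28.

28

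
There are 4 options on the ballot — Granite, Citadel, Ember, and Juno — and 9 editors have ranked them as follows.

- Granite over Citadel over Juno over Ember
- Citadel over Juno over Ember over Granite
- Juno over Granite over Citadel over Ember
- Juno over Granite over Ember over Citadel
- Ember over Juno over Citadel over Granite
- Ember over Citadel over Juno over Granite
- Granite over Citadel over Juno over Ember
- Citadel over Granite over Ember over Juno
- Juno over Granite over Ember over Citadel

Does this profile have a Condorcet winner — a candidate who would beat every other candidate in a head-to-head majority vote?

No

Head-to-head results (9 voters total):
Granite vs Citadel: Granite wins 5–4.
Granite vs Ember: Granite wins 6–3.
Granite vs Juno: Juno wins 6–3.
Citadel vs Ember: Citadel wins 5–4.
Citadel vs Juno: Citadel wins 5–4.
Ember vs Juno: Juno wins 6–3.
No candidate beats all others: Granite beats Citadel beats Juno beats Granite, a majority cycle.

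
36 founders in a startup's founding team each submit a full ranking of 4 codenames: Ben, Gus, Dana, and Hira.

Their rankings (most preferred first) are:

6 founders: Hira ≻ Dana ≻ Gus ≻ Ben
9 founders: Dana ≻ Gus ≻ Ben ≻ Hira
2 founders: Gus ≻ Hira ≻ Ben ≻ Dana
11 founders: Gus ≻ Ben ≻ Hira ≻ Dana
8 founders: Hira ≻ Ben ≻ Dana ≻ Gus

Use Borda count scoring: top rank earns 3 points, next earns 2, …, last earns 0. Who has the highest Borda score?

Borda scores:
  Ben: 6·0 + 9·1 + 2·1 + 11·2 + 8·2 = 49
  Gus: 6·1 + 9·2 + 2·3 + 11·3 + 8·0 = 63
  Dana: 6·2 + 9·3 + 2·0 + 11·0 + 8·1 = 47
  Hira: 6·3 + 9·0 + 2·2 + 11·1 + 8·3 = 57
Gus has the highest total.

Gus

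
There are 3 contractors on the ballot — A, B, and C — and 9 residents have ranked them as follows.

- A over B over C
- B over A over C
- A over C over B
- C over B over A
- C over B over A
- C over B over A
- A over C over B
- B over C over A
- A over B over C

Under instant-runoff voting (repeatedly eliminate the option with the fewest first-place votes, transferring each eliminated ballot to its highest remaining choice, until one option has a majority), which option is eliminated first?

B

Round 1: A 4, C 3, B 2. B has the fewest and is eliminated.
Round 2: A 5, C 4. A has a majority.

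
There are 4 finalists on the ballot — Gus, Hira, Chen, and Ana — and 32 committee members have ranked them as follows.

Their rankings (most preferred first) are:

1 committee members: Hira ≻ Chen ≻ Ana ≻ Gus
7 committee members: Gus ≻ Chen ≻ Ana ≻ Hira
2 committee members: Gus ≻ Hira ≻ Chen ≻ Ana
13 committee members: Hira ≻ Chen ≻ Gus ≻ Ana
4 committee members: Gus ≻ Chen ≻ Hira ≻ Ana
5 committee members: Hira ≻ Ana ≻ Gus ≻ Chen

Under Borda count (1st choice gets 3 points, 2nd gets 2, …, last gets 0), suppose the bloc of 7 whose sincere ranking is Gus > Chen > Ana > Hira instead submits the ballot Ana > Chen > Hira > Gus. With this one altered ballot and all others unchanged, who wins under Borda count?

Borda totals with the altered ballot: Gus 36, Hira 72, Chen 52, Ana 32.
The winner is unchanged: still Hira.

Hira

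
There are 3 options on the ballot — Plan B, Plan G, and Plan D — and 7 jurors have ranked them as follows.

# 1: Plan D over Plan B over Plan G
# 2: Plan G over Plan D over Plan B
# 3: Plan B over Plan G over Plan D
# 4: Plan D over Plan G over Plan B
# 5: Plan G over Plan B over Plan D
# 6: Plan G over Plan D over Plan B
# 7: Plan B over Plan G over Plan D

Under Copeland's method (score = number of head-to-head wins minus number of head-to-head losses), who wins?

Pairwise results:
  Plan B vs Plan G: Plan G wins 4–3.
  Plan B vs Plan D: Plan D wins 4–3.
  Plan G vs Plan D: Plan G wins 5–2.
Copeland scores (wins − losses):
  Plan B: 0 − 2 = -2
  Plan G: 2 − 0 = 2
  Plan D: 1 − 1 = 0
Plan G has the best Copeland score.

Plan G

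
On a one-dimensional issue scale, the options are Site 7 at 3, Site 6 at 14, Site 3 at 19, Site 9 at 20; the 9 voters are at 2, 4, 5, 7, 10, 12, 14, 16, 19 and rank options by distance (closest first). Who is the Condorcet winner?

Site 6

With single-peaked preferences on a line, the Condorcet winner is the candidate closest to the median voter.
The median voter (position 10) is closest to Site 6 at 14.
Check: Site 6 vs Site 3 — voters closer to Site 6: 8 of 9.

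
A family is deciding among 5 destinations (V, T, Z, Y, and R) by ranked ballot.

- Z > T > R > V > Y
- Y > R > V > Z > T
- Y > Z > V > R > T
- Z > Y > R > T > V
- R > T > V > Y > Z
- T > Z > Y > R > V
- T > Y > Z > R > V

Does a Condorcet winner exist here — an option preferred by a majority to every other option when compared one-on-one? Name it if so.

None — there is no Condorcet winner

Head-to-head results (7 voters total):
V vs T: T wins 5–2.
V vs Z: Z wins 5–2.
V vs Y: Y wins 5–2.
V vs R: R wins 6–1.
T vs Z: Z wins 4–3.
T vs Y: T wins 4–3.
T vs R: R wins 4–3.
Z vs Y: Y wins 4–3.
Z vs R: Z wins 5–2.
Y vs R: Y wins 5–2.
No candidate beats all others: T beats Y beats Z beats T, a majority cycle.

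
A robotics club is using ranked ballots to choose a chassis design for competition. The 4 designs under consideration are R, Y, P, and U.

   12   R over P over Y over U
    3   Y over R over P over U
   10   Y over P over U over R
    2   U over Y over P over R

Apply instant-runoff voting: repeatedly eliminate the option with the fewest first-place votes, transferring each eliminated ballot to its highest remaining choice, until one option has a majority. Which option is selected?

Round 1: Y 13, R 12, U 2, P 0. P has the fewest and is eliminated.
Round 2: Y 13, R 12, U 2. U has the fewest and is eliminated.
Round 3: Y 15, R 12. Y has a majority.

Y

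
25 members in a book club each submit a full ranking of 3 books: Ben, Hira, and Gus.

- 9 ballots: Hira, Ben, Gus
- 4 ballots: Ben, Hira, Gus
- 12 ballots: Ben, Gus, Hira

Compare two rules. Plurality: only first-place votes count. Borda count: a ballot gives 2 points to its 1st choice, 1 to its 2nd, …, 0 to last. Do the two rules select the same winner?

Yes

Plurality first-place counts: Ben 16, Hira 9, Gus 0 → Ben.
Borda totals: Ben 41, Hira 22, Gus 12 → Ben.
The two rules agree on Ben.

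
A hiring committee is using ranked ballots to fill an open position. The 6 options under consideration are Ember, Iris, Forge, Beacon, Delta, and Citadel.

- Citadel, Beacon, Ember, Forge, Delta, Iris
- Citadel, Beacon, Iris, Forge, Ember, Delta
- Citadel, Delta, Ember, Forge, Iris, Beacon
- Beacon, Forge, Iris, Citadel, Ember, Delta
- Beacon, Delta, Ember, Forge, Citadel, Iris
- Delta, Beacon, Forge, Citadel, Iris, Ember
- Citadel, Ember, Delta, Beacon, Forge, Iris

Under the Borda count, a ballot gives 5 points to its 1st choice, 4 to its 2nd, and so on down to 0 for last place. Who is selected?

Citadel

Borda scores:
  Ember: 3 + 1 + 3 + 1 + 3 + 0 + 4 = 15
  Iris: 0 + 3 + 1 + 3 + 0 + 1 + 0 = 8
  Forge: 2 + 2 + 2 + 4 + 2 + 3 + 1 = 16
  Beacon: 4 + 4 + 0 + 5 + 5 + 4 + 2 = 24
  Delta: 1 + 0 + 4 + 0 + 4 + 5 + 3 = 17
  Citadel: 5 + 5 + 5 + 2 + 1 + 2 + 5 = 25
Citadel has the highest total.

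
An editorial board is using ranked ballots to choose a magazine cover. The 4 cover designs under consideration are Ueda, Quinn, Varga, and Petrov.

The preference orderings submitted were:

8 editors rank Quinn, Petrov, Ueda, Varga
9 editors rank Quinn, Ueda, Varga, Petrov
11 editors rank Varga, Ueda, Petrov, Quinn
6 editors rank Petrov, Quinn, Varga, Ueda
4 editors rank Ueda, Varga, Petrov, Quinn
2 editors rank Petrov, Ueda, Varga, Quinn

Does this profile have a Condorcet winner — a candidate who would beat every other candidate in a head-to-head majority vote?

No

Head-to-head results (40 voters total):
Ueda vs Quinn: Quinn wins 23–17.
Ueda vs Varga: Ueda wins 23–17.
Ueda vs Petrov: Ueda wins 24–16.
Quinn vs Varga: Quinn wins 23–17.
Quinn vs Petrov: Petrov wins 23–17.
Varga vs Petrov: Varga wins 24–16.
No candidate beats all others: Ueda beats Petrov beats Quinn beats Ueda, a majority cycle.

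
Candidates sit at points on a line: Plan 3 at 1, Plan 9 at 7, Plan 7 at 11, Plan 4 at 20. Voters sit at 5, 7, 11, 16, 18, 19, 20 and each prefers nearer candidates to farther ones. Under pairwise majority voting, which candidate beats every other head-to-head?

With single-peaked preferences on a line, the Condorcet winner is the candidate closest to the median voter.
The median voter (position 16) is closest to Plan 4 at 20.
Check: Plan 4 vs Plan 7 — voters closer to Plan 4: 4 of 7.

Plan 4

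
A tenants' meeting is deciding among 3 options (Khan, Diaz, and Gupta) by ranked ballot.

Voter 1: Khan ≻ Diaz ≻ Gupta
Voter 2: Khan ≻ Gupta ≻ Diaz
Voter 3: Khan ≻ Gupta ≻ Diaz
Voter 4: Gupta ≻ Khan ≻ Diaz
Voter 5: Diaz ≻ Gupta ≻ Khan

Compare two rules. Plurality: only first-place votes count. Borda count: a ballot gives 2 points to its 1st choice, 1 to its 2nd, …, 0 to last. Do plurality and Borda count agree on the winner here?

Plurality first-place counts: Khan 3, Diaz 1, Gupta 1 → Khan.
Borda totals: Khan 7, Diaz 3, Gupta 5 → Khan.
The two rules agree on Khan.

Yes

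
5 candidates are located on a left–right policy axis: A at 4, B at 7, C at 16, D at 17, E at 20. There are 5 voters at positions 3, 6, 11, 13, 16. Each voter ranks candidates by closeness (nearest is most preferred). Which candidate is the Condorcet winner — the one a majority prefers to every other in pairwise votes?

With single-peaked preferences on a line, the Condorcet winner is the candidate closest to the median voter.
The median voter (position 11) is closest to B at 7.
Check: B vs D — voters closer to B: 3 of 5.

B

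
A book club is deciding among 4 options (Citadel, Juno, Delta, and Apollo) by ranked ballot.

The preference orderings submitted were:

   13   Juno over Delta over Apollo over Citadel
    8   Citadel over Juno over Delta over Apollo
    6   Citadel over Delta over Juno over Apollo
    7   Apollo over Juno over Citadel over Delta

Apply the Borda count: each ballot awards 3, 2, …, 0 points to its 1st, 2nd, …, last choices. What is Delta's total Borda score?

Borda scores:
  Citadel: 13·0 + 8·3 + 6·3 + 7·1 = 49
  Juno: 13·3 + 8·2 + 6·1 + 7·2 = 75
  Delta: 13·2 + 8·1 + 6·2 + 7·0 = 46
  Apollo: 13·1 + 8·0 + 6·0 + 7·3 = 34

46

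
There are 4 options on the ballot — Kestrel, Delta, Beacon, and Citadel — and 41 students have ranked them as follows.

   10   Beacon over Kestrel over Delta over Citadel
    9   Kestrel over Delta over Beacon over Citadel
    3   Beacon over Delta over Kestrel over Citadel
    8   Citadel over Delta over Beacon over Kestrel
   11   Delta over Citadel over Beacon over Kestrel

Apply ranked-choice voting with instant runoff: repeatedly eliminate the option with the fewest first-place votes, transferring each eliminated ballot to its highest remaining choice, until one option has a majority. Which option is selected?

Delta

Round 1: Beacon 13, Delta 11, Kestrel 9, Citadel 8. Citadel has the fewest and is eliminated.
Round 2: Delta 19, Beacon 13, Kestrel 9. Kestrel has the fewest and is eliminated.
Round 3: Delta 28, Beacon 13. Delta has a majority.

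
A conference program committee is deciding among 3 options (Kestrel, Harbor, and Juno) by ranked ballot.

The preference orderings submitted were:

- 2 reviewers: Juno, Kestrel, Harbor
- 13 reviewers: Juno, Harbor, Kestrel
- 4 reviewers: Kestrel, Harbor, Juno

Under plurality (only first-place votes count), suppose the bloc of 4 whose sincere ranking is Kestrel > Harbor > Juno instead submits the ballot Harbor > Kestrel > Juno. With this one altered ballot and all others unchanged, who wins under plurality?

Juno

First-place totals with the altered ballot: Kestrel 0, Harbor 4, Juno 15.
The winner is unchanged: still Juno.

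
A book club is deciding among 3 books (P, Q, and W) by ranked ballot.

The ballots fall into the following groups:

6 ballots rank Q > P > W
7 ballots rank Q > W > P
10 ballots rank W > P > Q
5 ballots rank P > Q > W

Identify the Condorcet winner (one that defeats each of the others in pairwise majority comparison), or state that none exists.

Head-to-head results (28 voters total):
P vs Q: P wins 15–13.
P vs W: W wins 17–11.
Q vs W: Q wins 18–10.
No candidate beats all others: P beats Q beats W beats P, a majority cycle.

No Condorcet winner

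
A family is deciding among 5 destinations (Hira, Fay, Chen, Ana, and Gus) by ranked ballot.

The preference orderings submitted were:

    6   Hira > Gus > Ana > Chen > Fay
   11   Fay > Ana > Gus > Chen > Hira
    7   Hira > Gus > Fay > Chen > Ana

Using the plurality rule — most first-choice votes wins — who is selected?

First-place vote totals:
  Hira: 13
  Fay: 11
  Chen: 0
  Ana: 0
  Gus: 0
Hira has the most first-place votes.

Hira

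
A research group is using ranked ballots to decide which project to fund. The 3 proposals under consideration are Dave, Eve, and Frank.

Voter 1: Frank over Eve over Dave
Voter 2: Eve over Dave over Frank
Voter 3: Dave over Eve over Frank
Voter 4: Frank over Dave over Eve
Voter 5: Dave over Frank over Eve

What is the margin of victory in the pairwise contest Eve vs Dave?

1

Ballots ranking Eve above Dave: 2.
Ballots ranking Dave above Eve: 3.
Dave wins 3–2, a margin of 1.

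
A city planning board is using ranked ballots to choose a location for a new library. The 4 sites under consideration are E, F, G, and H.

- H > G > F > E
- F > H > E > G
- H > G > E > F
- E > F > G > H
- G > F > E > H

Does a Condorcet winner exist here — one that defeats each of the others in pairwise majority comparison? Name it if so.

Head-to-head results (5 voters total):
E vs F: F wins 3–2.
E vs G: G wins 3–2.
E vs H: H wins 3–2.
F vs G: G wins 3–2.
F vs H: F wins 3–2.
G vs H: H wins 3–2.
No candidate beats all others: F beats H beats G beats F, a majority cycle.

None — there is no Condorcet winner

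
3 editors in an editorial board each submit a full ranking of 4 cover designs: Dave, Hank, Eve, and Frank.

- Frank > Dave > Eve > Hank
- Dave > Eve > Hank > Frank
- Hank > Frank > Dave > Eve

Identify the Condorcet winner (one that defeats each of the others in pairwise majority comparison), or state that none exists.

Head-to-head results (3 voters total):
Dave vs Hank: Dave wins 2–1.
Dave vs Eve: Dave wins 3–0.
Dave vs Frank: Frank wins 2–1.
Hank vs Eve: Eve wins 2–1.
Hank vs Frank: Hank wins 2–1.
Eve vs Frank: Frank wins 2–1.
No candidate beats all others: Dave beats Hank beats Frank beats Dave, a majority cycle.

None — there is no Condorcet winner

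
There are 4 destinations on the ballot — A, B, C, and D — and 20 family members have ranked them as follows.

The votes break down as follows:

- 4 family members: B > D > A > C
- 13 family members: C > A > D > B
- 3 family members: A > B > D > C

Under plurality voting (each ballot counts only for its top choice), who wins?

First-place vote totals:
  A: 3
  B: 4
  C: 13
  D: 0
C has the most first-place votes.

C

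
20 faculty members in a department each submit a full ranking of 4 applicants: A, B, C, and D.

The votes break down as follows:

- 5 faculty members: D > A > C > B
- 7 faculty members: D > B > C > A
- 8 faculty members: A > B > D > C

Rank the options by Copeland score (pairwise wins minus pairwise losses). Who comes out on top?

D

Pairwise results:
  A vs B: A wins 13–7.
  A vs C: A wins 13–7.
  A vs D: D wins 12–8.
  B vs C: B wins 15–5.
  B vs D: D wins 12–8.
  C vs D: D wins 20–0.
Copeland scores (wins − losses):
  A: 2 − 1 = 1
  B: 1 − 2 = -1
  C: 0 − 3 = -3
  D: 3 − 0 = 3
D has the best Copeland score.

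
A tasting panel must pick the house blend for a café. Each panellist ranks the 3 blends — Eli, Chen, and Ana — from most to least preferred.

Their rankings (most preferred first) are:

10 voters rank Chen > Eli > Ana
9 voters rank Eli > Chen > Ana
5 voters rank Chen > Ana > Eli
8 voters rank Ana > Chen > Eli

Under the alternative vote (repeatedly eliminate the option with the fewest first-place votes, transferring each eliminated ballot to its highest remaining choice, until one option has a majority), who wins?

Round 1: Chen 15, Eli 9, Ana 8. Ana has the fewest and is eliminated.
Round 2: Chen 23, Eli 9. Chen has a majority.

Chen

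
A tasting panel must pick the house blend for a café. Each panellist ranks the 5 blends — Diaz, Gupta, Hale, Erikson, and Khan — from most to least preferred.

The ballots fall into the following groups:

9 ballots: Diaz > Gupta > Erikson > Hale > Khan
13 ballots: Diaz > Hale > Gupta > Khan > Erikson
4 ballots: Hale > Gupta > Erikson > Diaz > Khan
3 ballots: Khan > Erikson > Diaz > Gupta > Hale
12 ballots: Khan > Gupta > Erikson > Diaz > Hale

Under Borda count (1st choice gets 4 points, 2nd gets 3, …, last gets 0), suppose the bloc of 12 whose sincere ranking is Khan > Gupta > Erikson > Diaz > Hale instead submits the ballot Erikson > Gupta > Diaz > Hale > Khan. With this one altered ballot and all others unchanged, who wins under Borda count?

Borda totals with the altered ballot: Diaz 122, Gupta 104, Hale 76, Erikson 83, Khan 25.
The winner is unchanged: still Diaz.

Diaz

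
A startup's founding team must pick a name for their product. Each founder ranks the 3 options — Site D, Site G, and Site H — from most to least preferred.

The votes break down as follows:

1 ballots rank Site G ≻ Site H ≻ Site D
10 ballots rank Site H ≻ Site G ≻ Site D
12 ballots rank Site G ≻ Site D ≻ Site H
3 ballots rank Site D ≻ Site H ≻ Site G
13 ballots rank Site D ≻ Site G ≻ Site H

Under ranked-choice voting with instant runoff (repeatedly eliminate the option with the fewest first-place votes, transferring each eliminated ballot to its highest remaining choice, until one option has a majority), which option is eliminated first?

Site H

Round 1: Site D 16, Site G 13, Site H 10. Site H has the fewest and is eliminated.
Round 2: Site G 23, Site D 16. Site G has a majority.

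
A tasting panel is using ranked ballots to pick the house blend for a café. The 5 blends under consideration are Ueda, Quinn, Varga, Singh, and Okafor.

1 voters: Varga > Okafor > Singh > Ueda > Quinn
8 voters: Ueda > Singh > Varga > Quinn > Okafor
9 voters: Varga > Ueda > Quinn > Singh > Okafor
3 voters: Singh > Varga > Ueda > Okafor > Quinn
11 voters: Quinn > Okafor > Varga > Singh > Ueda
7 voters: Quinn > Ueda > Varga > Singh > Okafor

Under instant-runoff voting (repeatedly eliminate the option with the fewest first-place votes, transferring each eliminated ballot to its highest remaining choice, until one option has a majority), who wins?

Varga

Round 1: Quinn 18, Varga 10, Ueda 8, Singh 3, Okafor 0. Okafor has the fewest and is eliminated.
Round 2: Quinn 18, Varga 10, Ueda 8, Singh 3. Singh has the fewest and is eliminated.
Round 3: Quinn 18, Varga 13, Ueda 8. Ueda has the fewest and is eliminated.
Round 4: Varga 21, Quinn 18. Varga has a majority.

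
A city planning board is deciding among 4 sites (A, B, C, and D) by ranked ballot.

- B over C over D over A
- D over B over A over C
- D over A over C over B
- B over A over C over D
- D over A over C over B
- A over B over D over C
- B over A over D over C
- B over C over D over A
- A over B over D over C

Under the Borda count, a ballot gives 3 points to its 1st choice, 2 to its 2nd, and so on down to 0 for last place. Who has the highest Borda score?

Borda scores:
  A: 0 + 1 + 2 + 2 + 2 + 3 + 2 + 0 + 3 = 15
  B: 3 + 2 + 0 + 3 + 0 + 2 + 3 + 3 + 2 = 18
  C: 2 + 0 + 1 + 1 + 1 + 0 + 0 + 2 + 0 = 7
  D: 1 + 3 + 3 + 0 + 3 + 1 + 1 + 1 + 1 = 14
B has the highest total.

B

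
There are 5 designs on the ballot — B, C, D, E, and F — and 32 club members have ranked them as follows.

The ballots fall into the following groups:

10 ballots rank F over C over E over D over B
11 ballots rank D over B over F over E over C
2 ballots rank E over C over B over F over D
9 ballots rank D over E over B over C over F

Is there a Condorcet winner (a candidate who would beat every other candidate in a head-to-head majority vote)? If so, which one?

Head-to-head results (32 voters total):
B vs C: B wins 20–12.
B vs D: D wins 30–2.
B vs E: E wins 21–11.
B vs F: B wins 22–10.
C vs D: D wins 20–12.
C vs E: E wins 22–10.
C vs F: F wins 21–11.
D vs E: D wins 20–12.
D vs F: D wins 20–12.
E vs F: F wins 21–11.
D beats each rival — B (30–2), C (20–12), E (20–12), F (20–12) — so D is the Condorcet winner.

D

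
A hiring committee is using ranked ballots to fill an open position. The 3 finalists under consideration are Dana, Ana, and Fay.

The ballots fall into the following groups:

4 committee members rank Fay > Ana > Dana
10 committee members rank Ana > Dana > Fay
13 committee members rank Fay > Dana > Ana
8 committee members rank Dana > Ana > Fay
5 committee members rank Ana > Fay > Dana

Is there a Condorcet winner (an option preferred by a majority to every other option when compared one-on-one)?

Head-to-head results (40 voters total):
Dana vs Ana: Dana wins 21–19.
Dana vs Fay: Fay wins 22–18.
Ana vs Fay: Ana wins 23–17.
No candidate beats all others: Dana beats Ana beats Fay beats Dana, a majority cycle.

No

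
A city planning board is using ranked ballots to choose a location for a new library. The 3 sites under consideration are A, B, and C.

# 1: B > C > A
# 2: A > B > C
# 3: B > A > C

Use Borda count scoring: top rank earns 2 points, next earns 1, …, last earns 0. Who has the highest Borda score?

B

Borda scores:
  A: 0 + 2 + 1 = 3
  B: 2 + 1 + 2 = 5
  C: 1 + 0 + 0 = 1
B has the highest total.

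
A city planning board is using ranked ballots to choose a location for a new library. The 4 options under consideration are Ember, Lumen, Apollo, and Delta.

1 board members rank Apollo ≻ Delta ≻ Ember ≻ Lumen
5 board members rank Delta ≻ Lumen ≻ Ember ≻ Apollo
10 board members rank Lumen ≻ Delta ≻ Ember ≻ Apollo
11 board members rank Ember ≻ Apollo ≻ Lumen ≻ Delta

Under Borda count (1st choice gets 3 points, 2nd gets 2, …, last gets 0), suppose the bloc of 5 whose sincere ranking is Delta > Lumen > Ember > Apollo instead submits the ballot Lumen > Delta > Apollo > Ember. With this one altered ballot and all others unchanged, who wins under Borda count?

Lumen

Borda totals with the altered ballot: Ember 44, Lumen 56, Apollo 30, Delta 32.
The winner is unchanged: still Lumen.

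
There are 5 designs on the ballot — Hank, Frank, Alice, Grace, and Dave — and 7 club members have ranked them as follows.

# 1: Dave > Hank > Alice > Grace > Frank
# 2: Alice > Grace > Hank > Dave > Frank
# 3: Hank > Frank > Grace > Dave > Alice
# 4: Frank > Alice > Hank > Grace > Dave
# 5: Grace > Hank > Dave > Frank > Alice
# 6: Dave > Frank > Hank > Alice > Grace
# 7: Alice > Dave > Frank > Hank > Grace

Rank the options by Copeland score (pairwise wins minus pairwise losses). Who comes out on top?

Pairwise results:
  Hank vs Frank: Hank wins 4–3.
  Hank vs Alice: Hank wins 4–3.
  Hank vs Grace: Hank wins 5–2.
  Hank vs Dave: Hank wins 4–3.
  Frank vs Alice: Frank wins 4–3.
  Frank vs Grace: Frank wins 4–3.
  Frank vs Dave: Dave wins 5–2.
  Alice vs Grace: Alice wins 5–2.
  Alice vs Dave: Dave wins 4–3.
  Grace vs Dave: Grace wins 4–3.
Copeland scores (wins − losses):
  Hank: 4 − 0 = 4
  Frank: 2 − 2 = 0
  Alice: 1 − 3 = -2
  Grace: 1 − 3 = -2
  Dave: 2 − 2 = 0
Hank has the best Copeland score.

Hank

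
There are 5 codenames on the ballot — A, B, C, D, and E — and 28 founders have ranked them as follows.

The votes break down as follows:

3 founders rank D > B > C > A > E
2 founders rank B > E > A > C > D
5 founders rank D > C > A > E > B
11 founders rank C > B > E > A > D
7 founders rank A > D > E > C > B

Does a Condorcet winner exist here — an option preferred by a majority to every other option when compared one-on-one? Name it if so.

None — there is no Condorcet winner

Head-to-head results (28 voters total):
A vs B: B wins 16–12.
A vs C: C wins 19–9.
A vs D: A wins 20–8.
A vs E: A wins 15–13.
B vs C: C wins 23–5.
B vs D: D wins 15–13.
B vs E: B wins 16–12.
C vs D: D wins 15–13.
C vs E: C wins 19–9.
D vs E: D wins 15–13.
No candidate beats all others: A beats D beats B beats A, a majority cycle.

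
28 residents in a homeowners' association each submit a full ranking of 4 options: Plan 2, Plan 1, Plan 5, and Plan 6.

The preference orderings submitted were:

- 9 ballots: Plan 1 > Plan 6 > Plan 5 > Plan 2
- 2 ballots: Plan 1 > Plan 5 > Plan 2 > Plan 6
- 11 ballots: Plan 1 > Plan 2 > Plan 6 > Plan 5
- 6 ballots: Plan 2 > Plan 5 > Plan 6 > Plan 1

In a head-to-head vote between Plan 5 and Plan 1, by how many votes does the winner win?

Ballots ranking Plan 5 above Plan 1: 6.
Ballots ranking Plan 1 above Plan 5: 9+2+11 = 22.
Plan 1 wins 22–6, a margin of 16.

16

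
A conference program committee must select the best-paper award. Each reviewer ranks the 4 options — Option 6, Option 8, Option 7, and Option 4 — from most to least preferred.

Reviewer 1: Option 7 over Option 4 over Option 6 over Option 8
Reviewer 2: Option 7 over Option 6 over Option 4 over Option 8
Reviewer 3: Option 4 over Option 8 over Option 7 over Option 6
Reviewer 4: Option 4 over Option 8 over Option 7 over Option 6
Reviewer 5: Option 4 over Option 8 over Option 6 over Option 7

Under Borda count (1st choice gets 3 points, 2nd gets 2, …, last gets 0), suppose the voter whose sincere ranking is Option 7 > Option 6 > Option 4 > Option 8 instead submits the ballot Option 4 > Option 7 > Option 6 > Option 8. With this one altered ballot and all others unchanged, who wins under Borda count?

Borda totals with the altered ballot: Option 6 3, Option 8 6, Option 7 7, Option 4 14.
The winner is unchanged: still Option 4.

Option 4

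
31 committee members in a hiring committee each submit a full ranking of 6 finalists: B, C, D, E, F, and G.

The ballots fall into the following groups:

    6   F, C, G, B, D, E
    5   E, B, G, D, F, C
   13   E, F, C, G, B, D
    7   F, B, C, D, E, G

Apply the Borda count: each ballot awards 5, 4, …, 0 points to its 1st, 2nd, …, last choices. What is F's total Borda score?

122

Borda scores:
  B: 6·2 + 5·4 + 13·1 + 7·4 = 73
  C: 6·4 + 5·0 + 13·3 + 7·3 = 84
  D: 6·1 + 5·2 + 13·0 + 7·2 = 30
  E: 6·0 + 5·5 + 13·5 + 7·1 = 97
  F: 6·5 + 5·1 + 13·4 + 7·5 = 122
  G: 6·3 + 5·3 + 13·2 + 7·0 = 59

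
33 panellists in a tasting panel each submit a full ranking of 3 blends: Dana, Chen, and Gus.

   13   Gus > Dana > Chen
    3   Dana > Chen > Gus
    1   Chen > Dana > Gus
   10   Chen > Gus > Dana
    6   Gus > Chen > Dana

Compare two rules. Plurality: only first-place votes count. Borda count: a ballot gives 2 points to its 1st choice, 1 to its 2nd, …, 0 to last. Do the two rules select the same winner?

Plurality first-place counts: Dana 3, Chen 11, Gus 19 → Gus.
Borda totals: Dana 20, Chen 31, Gus 48 → Gus.
The two rules agree on Gus.

Yes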